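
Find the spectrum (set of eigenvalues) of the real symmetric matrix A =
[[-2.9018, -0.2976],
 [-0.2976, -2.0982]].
sigma(A) ≈ {-3, -2}

A is real symmetric, so its spectrum consists of real eigenvalues. Expanding the characteristic polynomial of the displayed matrix gives
  det(λ I - A) = p(λ) = λ^2 + (5)λ + (6).
Solving p(λ) = 0 yields eigenvalues ≈ -3, -2. (A is shown rounded to 4 decimals, so these recover the underlying integer eigenvalues to within that precision.)
Verification: the trace of A = -5 equals the sum of eigenvalues -5, and det(A) ≈ 6.0000 matches the eigenvalue product 6.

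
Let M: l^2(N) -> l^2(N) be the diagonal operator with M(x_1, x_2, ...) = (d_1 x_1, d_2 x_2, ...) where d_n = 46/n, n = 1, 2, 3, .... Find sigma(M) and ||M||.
sigma(M) = {46/n : n ≥ 1} ∪ {0}; ||M|| = 46

A bounded diagonal operator on l^2 with diagonal entries d_n has spectrum equal to the closure of {d_n : n ≥ 1}: every d_n is an eigenvalue (with eigenvector e_n), so {d_n} ⊂ sigma(M); the spectrum is closed, so its closure is too; and for lambda not in the closure, (M - lambda I) has bounded inverse (the diagonal entries 1/(d_n - lambda) are bounded). For our sequence d_n = 46/n, n = 1, 2, 3, ...:
  - {d_n} = {46/n : n ≥ 1}; the only limit point is 0
  - closure = {46/n : n ≥ 1} ∪ {0}
For the norm: a diagonal operator has ||M|| = sup_n |d_n|. Here d_n = 46/n is positive and decreasing, so sup_n |d_n| = d_1 = 46. So ||M|| = 46.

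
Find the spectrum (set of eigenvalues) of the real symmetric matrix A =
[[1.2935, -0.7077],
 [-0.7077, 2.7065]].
sigma(A) ≈ {1, 3}

A is real symmetric, so its spectrum consists of real eigenvalues. Expanding the characteristic polynomial of the displayed matrix gives
  det(λ I - A) = p(λ) = λ^2 + (-4)λ + (3).
Solving p(λ) = 0 yields eigenvalues ≈ 1, 3. (A is shown rounded to 4 decimals, so these recover the underlying integer eigenvalues to within that precision.)
Verification: the trace of A = 4 equals the sum of eigenvalues 4, and det(A) ≈ 3.0000 matches the eigenvalue product 3.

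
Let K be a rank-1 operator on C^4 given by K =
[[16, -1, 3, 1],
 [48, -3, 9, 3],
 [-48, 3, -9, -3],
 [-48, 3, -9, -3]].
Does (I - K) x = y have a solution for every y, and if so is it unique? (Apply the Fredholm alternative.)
(I - K) is singular (det(I - K) = 0, i.e. 1 ∈ sigma(K)). (I - K) x = y is solvable iff y ⊥ ker((I - K)^*) = span{(16, -1, 3, 1)}, i.e. iff 16y_1 - y_2 + 3y_3 + y_4 = 0. When solvable, the solutions are x = y + c·(1, 3, -3, -3), c arbitrary (ker(I - K) = span{(1, 3, -3, -3)}, dimension 1).

K has rank 1, so it is an outer product K = u v^T: every row of K is a multiple of one row vector. Reading off the entries, u = (1, 3, -3, -3) and v = (16, -1, 3, 1) (row i of K equals u_i·v^T). A rank-one matrix u v^T satisfies K u = u (v·u) and kills the (3)-dimensional subspace v^⊥, so its characteristic polynomial is lambda^3 (lambda - v·u) with v·u = tr K = 1. Hence the eigenvalues of I - K are 1 (multiplicity 3) and 1 - (1) = 0, so det(I - K) = 0. (Direct check: I - K =
[[-15, 1, -3, -1],
 [-48, 4, -9, -3],
 [48, -3, 10, 3],
 [48, -3, 9, 4]]
has determinant 0.) So 1 is an eigenvalue of K and (I - K) is not invertible. The finite-dimensional Fredholm alternative says: either (I - K) is invertible, or ker(I - K) ≠ {0} and then range(I - K) = ker((I - K)^*)^⊥, with dim ker(I - K) = dim ker((I - K)^*). We are in the second case, so we need both kernels. Kernel of I - K: (I - K) u = u - u (v·u) = u - u = 0, so ker(I - K) = span{u} = span{(1, 3, -3, -3)} (it is exactly 1-dimensional because rank(I - K) = 3). Kernel of the adjoint: K is real, so (I - K)^* = I - K^T = I - v u^T, and (I - v u^T) v = v - v (u·v) = 0; hence ker((I - K)^*) = span{v} = span{(16, -1, 3, 1)}. Therefore (I - K) x = y is solvable iff <y, v> = 0, i.e. iff 16y_1 - y_2 + 3y_3 + y_4 = 0. When this holds, K y = u (v·y) = 0, so (I - K) y = y and x = y is a particular solution; the full solution set is the line x = y + c·u = y + c·(1, 3, -3, -3), c ∈ C.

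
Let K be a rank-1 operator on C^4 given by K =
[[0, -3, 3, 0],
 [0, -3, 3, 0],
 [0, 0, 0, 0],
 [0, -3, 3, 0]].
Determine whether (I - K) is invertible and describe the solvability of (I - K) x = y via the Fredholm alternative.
(I - K) is invertible (det(I - K) = 4 ≠ 0), so for every y in C^4 the equation (I - K) x = y has a unique solution.

K has rank 1, so it is an outer product K = u v^T: every row of K is a multiple of one row vector. Reading off the entries, u = (-3, -3, 0, -3) and v = (0, 1, -1, 0) (row i of K equals u_i·v^T). A rank-one matrix u v^T satisfies K u = u (v·u) and kills the (3)-dimensional subspace v^⊥, so its characteristic polynomial is lambda^3 (lambda - v·u) with v·u = tr K = -3. Hence the eigenvalues of I - K are 1 (multiplicity 3) and 1 - (-3) = 4, so det(I - K) = 4. (Direct check: I - K =
[[1, 3, -3, 0],
 [0, 4, -3, 0],
 [0, 0, 1, 0],
 [0, 3, -3, 1]]
has determinant 4.) The finite-dimensional Fredholm alternative says: either (I - K) is invertible, or ker(I - K) ≠ {0} and then range(I - K) = ker((I - K)^*)^⊥, with dim ker(I - K) = dim ker((I - K)^*). Since det(I - K) ≠ 0, 1 is not an eigenvalue of K and ker(I - K) = {0}, so we are in the first case: for every y there is a unique x = (I - K)^(-1) y. Explicitly, by the Sherman–Morrison formula, (I - u v^T)^(-1) = I + u v^T/(1 - v·u), i.e. (I - K)^(-1) = I + K/(4).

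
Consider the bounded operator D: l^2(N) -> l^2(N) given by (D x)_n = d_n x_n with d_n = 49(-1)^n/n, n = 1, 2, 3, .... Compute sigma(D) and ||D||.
sigma(D) = {49(-1)^n/n : n ≥ 1} ∪ {0}; ||D|| = 49

A bounded diagonal operator on l^2 with diagonal entries d_n has spectrum equal to the closure of {d_n : n ≥ 1}: every d_n is an eigenvalue (with eigenvector e_n), so {d_n} ⊂ sigma(D); the spectrum is closed, so its closure is too; and for lambda not in the closure, (D - lambda I) has bounded inverse (the diagonal entries 1/(d_n - lambda) are bounded). For our sequence d_n = 49(-1)^n/n, n = 1, 2, 3, ...:
  - {d_n} = {49(-1)^n/n : n ≥ 1}; the only limit point is 0
  - closure = {49(-1)^n/n : n ≥ 1} ∪ {0}
For the norm: a diagonal operator has ||D|| = sup_n |d_n|. Here |d_n| = 49/n is decreasing, so sup_n |d_n| = |d_1| = 49. So ||D|| = 49.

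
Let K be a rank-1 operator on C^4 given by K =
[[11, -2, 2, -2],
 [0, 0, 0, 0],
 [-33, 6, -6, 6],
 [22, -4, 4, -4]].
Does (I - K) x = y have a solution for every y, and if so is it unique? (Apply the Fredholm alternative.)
(I - K) is singular (det(I - K) = 0, i.e. 1 ∈ sigma(K)). (I - K) x = y is solvable iff y ⊥ ker((I - K)^*) = span{(11, -2, 2, -2)}, i.e. iff 11y_1 - 2y_2 + 2y_3 - 2y_4 = 0. When solvable, the solutions are x = y + c·(1, 0, -3, 2), c arbitrary (ker(I - K) = span{(1, 0, -3, 2)}, dimension 1).

K has rank 1, so it is an outer product K = u v^T: every row of K is a multiple of one row vector. Reading off the entries, u = (1, 0, -3, 2) and v = (11, -2, 2, -2) (row i of K equals u_i·v^T). A rank-one matrix u v^T satisfies K u = u (v·u) and kills the (3)-dimensional subspace v^⊥, so its characteristic polynomial is lambda^3 (lambda - v·u) with v·u = tr K = 1. Hence the eigenvalues of I - K are 1 (multiplicity 3) and 1 - (1) = 0, so det(I - K) = 0. (Direct check: I - K =
[[-10, 2, -2, 2],
 [0, 1, 0, 0],
 [33, -6, 7, -6],
 [-22, 4, -4, 5]]
has determinant 0.) So 1 is an eigenvalue of K and (I - K) is not invertible. The finite-dimensional Fredholm alternative says: either (I - K) is invertible, or ker(I - K) ≠ {0} and then range(I - K) = ker((I - K)^*)^⊥, with dim ker(I - K) = dim ker((I - K)^*). We are in the second case, so we need both kernels. Kernel of I - K: (I - K) u = u - u (v·u) = u - u = 0, so ker(I - K) = span{u} = span{(1, 0, -3, 2)} (it is exactly 1-dimensional because rank(I - K) = 3). Kernel of the adjoint: K is real, so (I - K)^* = I - K^T = I - v u^T, and (I - v u^T) v = v - v (u·v) = 0; hence ker((I - K)^*) = span{v} = span{(11, -2, 2, -2)}. Therefore (I - K) x = y is solvable iff <y, v> = 0, i.e. iff 11y_1 - 2y_2 + 2y_3 - 2y_4 = 0. When this holds, K y = u (v·y) = 0, so (I - K) y = y and x = y is a particular solution; the full solution set is the line x = y + c·u = y + c·(1, 0, -3, 2), c ∈ C.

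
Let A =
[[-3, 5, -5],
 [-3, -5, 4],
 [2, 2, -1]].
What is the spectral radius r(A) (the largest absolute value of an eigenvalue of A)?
r(A) ≈ 6.56

The eigenvalues of A are the roots of its characteristic polynomial. With M = A (coefficients from the trace, the sum of principal 2x2 minors, and det A):
  p(λ) = det(λ I - M) = λ^3 + 9λ^2 + 40λ - 14.
No integer candidate from the rational root theorem (±divisors of 14) is a root, so the roots are irrational. The cubic discriminant is Δ = -181588 < 0, so there is one real root and a complex-conjugate pair. p(0) = -14 and p(1) = 36 have opposite signs, so a root lies in (0, 1); Newton's method refines it to λ ≈ 0.3253. Dividing out (λ - (0.3253)) leaves approximately λ^2 + 9.3253λ + 43.0338. For λ^2 + 9.3253λ + 43.0338 the discriminant is -85.1734. It is negative, so the remaining roots are the complex-conjugate pair λ ≈ -4.6627 ± 4.6145i. Their product equals the constant term, so |λ|^2 ≈ 43.0338 and |λ| ≈ 6.56.
Thus the eigenvalues (to 4 decimals) are 0.3253 (modulus 0.3253); -4.6627 ± 4.6145i (modulus 6.56). The spectral radius is the largest modulus: r(A) ≈ 6.56. (Cross-check: r(A) ≤ ||A||_2 ≈ 9.7702; equality holds whenever A is normal, though it can also hold for some non-normal A.)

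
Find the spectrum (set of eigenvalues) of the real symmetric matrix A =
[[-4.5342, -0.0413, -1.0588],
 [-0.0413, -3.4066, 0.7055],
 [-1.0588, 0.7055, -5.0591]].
sigma(A) ≈ {-6, -4, -3}

A is real symmetric, so its spectrum consists of real eigenvalues. Expanding the characteristic polynomial of the displayed matrix gives
  det(λ I - A) = p(λ) = λ^3 + (13)λ^2 + (54)λ + (71.9978).
Solving p(λ) = 0 yields eigenvalues ≈ -6, -4, -3. (A is shown rounded to 4 decimals, so these recover the underlying integer eigenvalues to within that precision.)
Verification: the trace of A = -13 equals the sum of eigenvalues -13, and det(A) ≈ -71.9978 matches the eigenvalue product -72.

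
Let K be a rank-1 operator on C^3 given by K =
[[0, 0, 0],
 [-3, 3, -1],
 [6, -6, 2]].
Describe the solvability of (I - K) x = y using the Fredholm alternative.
(I - K) is invertible (det(I - K) = -4 ≠ 0), so for every y in C^3 the equation (I - K) x = y has a unique solution.

K has rank 1, so it is an outer product K = u v^T: every row of K is a multiple of one row vector. Reading off the entries, u = (0, 1, -2) and v = (-3, 3, -1) (row i of K equals u_i·v^T). A rank-one matrix u v^T satisfies K u = u (v·u) and kills the (2)-dimensional subspace v^⊥, so its characteristic polynomial is lambda^2 (lambda - v·u) with v·u = tr K = 5. Hence the eigenvalues of I - K are 1 (multiplicity 2) and 1 - (5) = -4, so det(I - K) = -4. (Direct check: I - K =
[[1, 0, 0],
 [3, -2, 1],
 [-6, 6, -1]]
has determinant -4.) The finite-dimensional Fredholm alternative says: either (I - K) is invertible, or ker(I - K) ≠ {0} and then range(I - K) = ker((I - K)^*)^⊥, with dim ker(I - K) = dim ker((I - K)^*). Since det(I - K) ≠ 0, 1 is not an eigenvalue of K and ker(I - K) = {0}, so we are in the first case: for every y there is a unique x = (I - K)^(-1) y. Explicitly, by the Sherman–Morrison formula, (I - u v^T)^(-1) = I + u v^T/(1 - v·u), i.e. (I - K)^(-1) = I + K/(-4).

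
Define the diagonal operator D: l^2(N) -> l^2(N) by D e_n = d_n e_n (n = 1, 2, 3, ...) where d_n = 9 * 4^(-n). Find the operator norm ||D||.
||D|| = 9/4 (attained at n = 1)

For D diagonal, ||D|| = sup_n |d_n|. The sequence d_n = 9 * 4^(-n) is positive and strictly decreasing (ratio 4^(-1) < 1), so the supremum is d_1 = 9/4. Hence ||D|| = 9/4.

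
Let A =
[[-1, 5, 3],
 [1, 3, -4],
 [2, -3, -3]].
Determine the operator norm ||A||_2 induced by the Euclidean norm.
||A||_2 ≈ 7.4417 (= sqrt(largest eigenvalue of A^T A))

||A||_2 = sigma_max(A) = sqrt(lambda_max(A^T A)). Form the symmetric matrix M = A^T A =
[[6, -8, -13],
 [-8, 43, 12],
 [-13, 12, 34]].
Its characteristic polynomial (trace, sum of principal 2x2 minors, determinant of M give the coefficients) is
  p(λ) = det(λ I - M) = λ^3 - 83λ^2 + 1547λ - 961.
No integer candidate from the rational root theorem (±divisors of 961) is a root, so the roots are irrational. The cubic discriminant is Δ = 1675835712 > 0, so there are three distinct real roots. p(0) = -961 and p(1) = 504 have opposite signs, so a root lies in (0, 1); Newton's method refines it to λ ≈ 0.6432. p(26) = 729 and p(27) = -16 have opposite signs, so a root lies in (26, 27); Newton's method refines it to λ ≈ 26.9786. p(55) = -576 and p(56) = 999 have opposite signs, so a root lies in (55, 56); Newton's method refines it to λ ≈ 55.3782. Check (Vieta): the three roots sum to 83, matching tr M = 83.
So the eigenvalues of A^T A are ≈ 0.6432, 26.9786, 55.3782 (all ≥ 0, as they must be for A^T A). The largest is λ_max ≈ 55.3782, hence ||A||_2 = sqrt(λ_max) ≈ 7.4417.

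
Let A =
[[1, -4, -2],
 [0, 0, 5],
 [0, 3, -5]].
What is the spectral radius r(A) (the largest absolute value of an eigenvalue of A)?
r(A) = (5 + sqrt(85))/2 ≈ 7.1098

The eigenvalues of A are the roots of its characteristic polynomial. With M = A (coefficients from the trace, the sum of principal 2x2 minors, and det A):
  p(λ) = det(λ I - M) = λ^3 + 4λ^2 - 20λ + 15.
By the rational root theorem any rational root is an integer divisor of 15. Testing λ = 1: p(1) = 1 + 4 - 20 + 15 = 0, so λ = 1 is a root. Dividing out (λ - 1) leaves p(λ) = (λ - 1)(λ^2 + 5λ - 15). For λ^2 + 5λ - 15 the discriminant is 85. It is nonnegative but not a perfect square, so the roots are real and irrational: λ = (-5 ± sqrt(85))/2 ≈ 2.1098, -7.1098.
Thus the eigenvalues (to 4 decimals) are 2.1098 (modulus 2.1098); -7.1098 (modulus 7.1098); 1 (modulus 1). The spectral radius is the largest modulus: r(A) = (5 + sqrt(85))/2 ≈ 7.1098. (Cross-check: r(A) ≤ ||A||_2 ≈ 7.458; equality holds whenever A is normal, though it can also hold for some non-normal A.)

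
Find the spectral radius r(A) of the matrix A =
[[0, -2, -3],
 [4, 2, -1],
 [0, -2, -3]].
r(A) = 1

The eigenvalues of A are the roots of its characteristic polynomial. With M = A (coefficients from the trace, the sum of principal 2x2 minors, and det A):
  p(λ) = det(λ I - M) = λ^3 + λ^2.
The constant term is 0, so λ = 0 is a root. Dividing out λ leaves p(λ) = λ(λ^2 + λ). For λ^2 + λ the discriminant is 1. It is a perfect square (1^2), so the roots are rational: λ = (-1 ± 1)/2 = 0, -1.
Thus the eigenvalues (to 4 decimals) are 0 (modulus 0); -1 (modulus 1). The spectral radius is the largest modulus: r(A) = 1. (Cross-check: r(A) ≤ ||A||_2 ≈ 5.1354; equality holds whenever A is normal, though it can also hold for some non-normal A.)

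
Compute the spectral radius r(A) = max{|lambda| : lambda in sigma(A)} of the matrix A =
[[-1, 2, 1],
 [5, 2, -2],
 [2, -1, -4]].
r(A) ≈ 5.536

The eigenvalues of A are the roots of its characteristic polynomial. With M = A (coefficients from the trace, the sum of principal 2x2 minors, and det A):
  p(λ) = det(λ I - M) = λ^3 + 3λ^2 - 20λ - 33.
No integer candidate from the rational root theorem (±divisors of 33) is a root, so the roots are irrational. The cubic discriminant is Δ = 45401 > 0, so there are three distinct real roots. p(-6) = -21 and p(-5) = 17 have opposite signs, so a root lies in (-6, -5); Newton's method refines it to λ ≈ -5.536. p(-2) = 11 and p(-1) = -11 have opposite signs, so a root lies in (-2, -1); Newton's method refines it to λ ≈ -1.4832. p(4) = -1 and p(5) = 67 have opposite signs, so a root lies in (4, 5); Newton's method refines it to λ ≈ 4.0191. Check (Vieta): the three roots sum to -3, matching tr M = -3.
Thus the eigenvalues (to 4 decimals) are -5.536 (modulus 5.536); -1.4832 (modulus 1.4832); 4.0191 (modulus 4.0191). The spectral radius is the largest modulus: r(A) ≈ 5.536. (Cross-check: r(A) ≤ ||A||_2 ≈ 6.7352; equality holds whenever A is normal, though it can also hold for some non-normal A.)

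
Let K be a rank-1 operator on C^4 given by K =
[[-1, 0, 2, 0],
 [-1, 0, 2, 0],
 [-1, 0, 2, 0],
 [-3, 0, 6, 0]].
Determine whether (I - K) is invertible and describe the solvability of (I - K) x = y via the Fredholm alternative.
(I - K) is singular (det(I - K) = 0, i.e. 1 ∈ sigma(K)). (I - K) x = y is solvable iff y ⊥ ker((I - K)^*) = span{(-1, 0, 2, 0)}, i.e. iff -y_1 + 2y_3 = 0. When solvable, the solutions are x = y + c·(1, 1, 1, 3), c arbitrary (ker(I - K) = span{(1, 1, 1, 3)}, dimension 1).

K has rank 1, so it is an outer product K = u v^T: every row of K is a multiple of one row vector. Reading off the entries, u = (1, 1, 1, 3) and v = (-1, 0, 2, 0) (row i of K equals u_i·v^T). A rank-one matrix u v^T satisfies K u = u (v·u) and kills the (3)-dimensional subspace v^⊥, so its characteristic polynomial is lambda^3 (lambda - v·u) with v·u = tr K = 1. Hence the eigenvalues of I - K are 1 (multiplicity 3) and 1 - (1) = 0, so det(I - K) = 0. (Direct check: I - K =
[[2, 0, -2, 0],
 [1, 1, -2, 0],
 [1, 0, -1, 0],
 [3, 0, -6, 1]]
has determinant 0.) So 1 is an eigenvalue of K and (I - K) is not invertible. The finite-dimensional Fredholm alternative says: either (I - K) is invertible, or ker(I - K) ≠ {0} and then range(I - K) = ker((I - K)^*)^⊥, with dim ker(I - K) = dim ker((I - K)^*). We are in the second case, so we need both kernels. Kernel of I - K: (I - K) u = u - u (v·u) = u - u = 0, so ker(I - K) = span{u} = span{(1, 1, 1, 3)} (it is exactly 1-dimensional because rank(I - K) = 3). Kernel of the adjoint: K is real, so (I - K)^* = I - K^T = I - v u^T, and (I - v u^T) v = v - v (u·v) = 0; hence ker((I - K)^*) = span{v} = span{(-1, 0, 2, 0)}. Therefore (I - K) x = y is solvable iff <y, v> = 0, i.e. iff -y_1 + 2y_3 = 0. When this holds, K y = u (v·y) = 0, so (I - K) y = y and x = y is a particular solution; the full solution set is the line x = y + c·u = y + c·(1, 1, 1, 3), c ∈ C.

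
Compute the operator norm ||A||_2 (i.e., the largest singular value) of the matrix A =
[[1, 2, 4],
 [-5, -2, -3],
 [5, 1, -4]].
||A||_2 ≈ 7.5769 (= sqrt(largest eigenvalue of A^T A))

||A||_2 = sigma_max(A) = sqrt(lambda_max(A^T A)). Form the symmetric matrix M = A^T A =
[[51, 17, -1],
 [17, 9, 10],
 [-1, 10, 41]].
Its characteristic polynomial (trace, sum of principal 2x2 minors, determinant of M give the coefficients) is
  p(λ) = det(λ I - M) = λ^3 - 101λ^2 + 2529λ - 1521.
No integer candidate from the rational root theorem (±divisors of 1521) is a root, so the roots are irrational. The cubic discriminant is Δ = 1205967456 > 0, so there are three distinct real roots. p(0) = -1521 and p(1) = 908 have opposite signs, so a root lies in (0, 1); Newton's method refines it to λ ≈ 0.6165. p(42) = 621 and p(43) = -16 have opposite signs, so a root lies in (42, 43); Newton's method refines it to λ ≈ 42.9738. p(57) = -324 and p(58) = 509 have opposite signs, so a root lies in (57, 58); Newton's method refines it to λ ≈ 57.4097. Check (Vieta): the three roots sum to 101, matching tr M = 101.
So the eigenvalues of A^T A are ≈ 0.6165, 42.9738, 57.4097 (all ≥ 0, as they must be for A^T A). The largest is λ_max ≈ 57.4097, hence ||A||_2 = sqrt(λ_max) ≈ 7.5769.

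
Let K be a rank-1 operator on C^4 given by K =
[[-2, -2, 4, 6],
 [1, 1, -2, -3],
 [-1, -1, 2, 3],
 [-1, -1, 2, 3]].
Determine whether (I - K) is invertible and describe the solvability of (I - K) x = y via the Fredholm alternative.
(I - K) is invertible (det(I - K) = -3 ≠ 0), so for every y in C^4 the equation (I - K) x = y has a unique solution.

K has rank 1, so it is an outer product K = u v^T: every row of K is a multiple of one row vector. Reading off the entries, u = (-2, 1, -1, -1) and v = (1, 1, -2, -3) (row i of K equals u_i·v^T). A rank-one matrix u v^T satisfies K u = u (v·u) and kills the (3)-dimensional subspace v^⊥, so its characteristic polynomial is lambda^3 (lambda - v·u) with v·u = tr K = 4. Hence the eigenvalues of I - K are 1 (multiplicity 3) and 1 - (4) = -3, so det(I - K) = -3. (Direct check: I - K =
[[3, 2, -4, -6],
 [-1, 0, 2, 3],
 [1, 1, -1, -3],
 [1, 1, -2, -2]]
has determinant -3.) The finite-dimensional Fredholm alternative says: either (I - K) is invertible, or ker(I - K) ≠ {0} and then range(I - K) = ker((I - K)^*)^⊥, with dim ker(I - K) = dim ker((I - K)^*). Since det(I - K) ≠ 0, 1 is not an eigenvalue of K and ker(I - K) = {0}, so we are in the first case: for every y there is a unique x = (I - K)^(-1) y. Explicitly, by the Sherman–Morrison formula, (I - u v^T)^(-1) = I + u v^T/(1 - v·u), i.e. (I - K)^(-1) = I + K/(-3).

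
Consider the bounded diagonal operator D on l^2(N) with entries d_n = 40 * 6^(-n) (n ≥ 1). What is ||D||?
||D|| = 20/3 (attained at n = 1)

For D diagonal, ||D|| = sup_n |d_n|. The sequence d_n = 40 * 6^(-n) is positive and strictly decreasing (ratio 6^(-1) < 1), so the supremum is d_1 = 40/6 = 20/3. Hence ||D|| = 20/3.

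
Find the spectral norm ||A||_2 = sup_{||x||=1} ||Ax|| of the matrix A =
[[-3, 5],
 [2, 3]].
||A||_2 = sqrt((47 + sqrt(765))/2) ≈ 6.1098 (= sqrt(largest eigenvalue of A^T A))

||A||_2 = sigma_max(A) = sqrt(lambda_max(A^T A)). Form the symmetric matrix M = A^T A =
[[13, -9],
 [-9, 34]].
Its characteristic polynomial (trace, determinant of M give the coefficients) is
  p(λ) = det(λ I - M) = λ^2 - 47λ + 361.
For λ^2 - 47λ + 361 the discriminant is 765. It is nonnegative but not a perfect square, so the roots are real and irrational: λ = (47 ± sqrt(765))/2 ≈ 37.3293, 9.6707.
So the eigenvalues of A^T A are ≈ 9.6707, 37.3293 (all ≥ 0, as they must be for A^T A). The largest is λ_max = (47 + sqrt(765))/2 ≈ 37.3293, hence ||A||_2 = sqrt(λ_max) = sqrt((47 + sqrt(765))/2) ≈ 6.1098.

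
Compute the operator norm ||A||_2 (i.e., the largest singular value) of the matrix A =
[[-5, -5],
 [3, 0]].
||A||_2 = sqrt((59 + sqrt(2581))/2) ≈ 7.4096 (= sqrt(largest eigenvalue of A^T A))

||A||_2 = sigma_max(A) = sqrt(lambda_max(A^T A)). Form the symmetric matrix M = A^T A =
[[34, 25],
 [25, 25]].
Its characteristic polynomial (trace, determinant of M give the coefficients) is
  p(λ) = det(λ I - M) = λ^2 - 59λ + 225.
For λ^2 - 59λ + 225 the discriminant is 2581. It is nonnegative but not a perfect square, so the roots are real and irrational: λ = (59 ± sqrt(2581))/2 ≈ 54.9018, 4.0982.
So the eigenvalues of A^T A are ≈ 4.0982, 54.9018 (all ≥ 0, as they must be for A^T A). The largest is λ_max = (59 + sqrt(2581))/2 ≈ 54.9018, hence ||A||_2 = sqrt(λ_max) = sqrt((59 + sqrt(2581))/2) ≈ 7.4096.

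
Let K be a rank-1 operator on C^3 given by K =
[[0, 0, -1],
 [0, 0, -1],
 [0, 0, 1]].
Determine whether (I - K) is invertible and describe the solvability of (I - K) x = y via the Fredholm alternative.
(I - K) is singular (det(I - K) = 0, i.e. 1 ∈ sigma(K)). (I - K) x = y is solvable iff y ⊥ ker((I - K)^*) = span{(0, 0, -1)}, i.e. iff -y_3 = 0. When solvable, the solutions are x = y + c·(1, 1, -1), c arbitrary (ker(I - K) = span{(1, 1, -1)}, dimension 1).

K has rank 1, so it is an outer product K = u v^T: every row of K is a multiple of one row vector. Reading off the entries, u = (1, 1, -1) and v = (0, 0, -1) (row i of K equals u_i·v^T). A rank-one matrix u v^T satisfies K u = u (v·u) and kills the (2)-dimensional subspace v^⊥, so its characteristic polynomial is lambda^2 (lambda - v·u) with v·u = tr K = 1. Hence the eigenvalues of I - K are 1 (multiplicity 2) and 1 - (1) = 0, so det(I - K) = 0. (Direct check: I - K =
[[1, 0, 1],
 [0, 1, 1],
 [0, 0, 0]]
has determinant 0.) So 1 is an eigenvalue of K and (I - K) is not invertible. The finite-dimensional Fredholm alternative says: either (I - K) is invertible, or ker(I - K) ≠ {0} and then range(I - K) = ker((I - K)^*)^⊥, with dim ker(I - K) = dim ker((I - K)^*). We are in the second case, so we need both kernels. Kernel of I - K: (I - K) u = u - u (v·u) = u - u = 0, so ker(I - K) = span{u} = span{(1, 1, -1)} (it is exactly 1-dimensional because rank(I - K) = 2). Kernel of the adjoint: K is real, so (I - K)^* = I - K^T = I - v u^T, and (I - v u^T) v = v - v (u·v) = 0; hence ker((I - K)^*) = span{v} = span{(0, 0, -1)}. Therefore (I - K) x = y is solvable iff <y, v> = 0, i.e. iff -y_3 = 0. When this holds, K y = u (v·y) = 0, so (I - K) y = y and x = y is a particular solution; the full solution set is the line x = y + c·u = y + c·(1, 1, -1), c ∈ C.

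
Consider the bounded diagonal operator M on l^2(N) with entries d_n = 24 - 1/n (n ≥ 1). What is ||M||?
||M|| = 24

For a diagonal operator on l^2 with entries d_n, ||M|| = sup_n |d_n|. Here d_1 = 23, d_2 = 47/2, ..., and d_n = 24 - 1/n increases monotonically toward 24. All terms lie in [23, 24), so |d_n| = d_n and the supremum is the limit 24, which is not attained by any individual d_n. Hence ||M|| = 24.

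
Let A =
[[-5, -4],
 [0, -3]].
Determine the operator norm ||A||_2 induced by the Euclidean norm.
||A||_2 = sqrt(45) ≈ 6.7082 (= sqrt(largest eigenvalue of A^T A))

||A||_2 = sigma_max(A) = sqrt(lambda_max(A^T A)). Form the symmetric matrix M = A^T A =
[[25, 20],
 [20, 25]].
Its characteristic polynomial (trace, determinant of M give the coefficients) is
  p(λ) = det(λ I - M) = λ^2 - 50λ + 225.
For λ^2 - 50λ + 225 the discriminant is 1600. It is a perfect square (40^2), so the roots are rational: λ = (50 ± 40)/2 = 45, 5.
So the eigenvalues of A^T A are ≈ 5, 45 (all ≥ 0, as they must be for A^T A). The largest is λ_max = 45, hence ||A||_2 = sqrt(λ_max) = sqrt(45) ≈ 6.7082.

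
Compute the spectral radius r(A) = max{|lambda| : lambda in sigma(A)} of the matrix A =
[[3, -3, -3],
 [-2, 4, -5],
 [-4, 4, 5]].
r(A) ≈ 6.892

The eigenvalues of A are the roots of its characteristic polynomial. With M = A (coefficients from the trace, the sum of principal 2x2 minors, and det A):
  p(λ) = det(λ I - M) = λ^3 - 12λ^2 + 49λ - 6.
No integer candidate from the rational root theorem (±divisors of 6) is a root, so the roots are irrational. The cubic discriminant is Δ = -103792 < 0, so there is one real root and a complex-conjugate pair. p(0) = -6 and p(1) = 32 have opposite signs, so a root lies in (0, 1); Newton's method refines it to λ ≈ 0.1263. Dividing out (λ - (0.1263)) leaves approximately λ^2 - 11.8737λ + 47.5002. For λ^2 - 11.8737λ + 47.5002 the discriminant is -49.0163. It is negative, so the remaining roots are the complex-conjugate pair λ ≈ 5.9368 ± 3.5006i. Their product equals the constant term, so |λ|^2 ≈ 47.5002 and |λ| ≈ 6.892.
Thus the eigenvalues (to 4 decimals) are 0.1263 (modulus 0.1263); 5.9368 ± 3.5006i (modulus 6.892). The spectral radius is the largest modulus: r(A) ≈ 6.892. (Cross-check: r(A) ≤ ||A||_2 ≈ 9.1545; equality holds whenever A is normal, though it can also hold for some non-normal A.)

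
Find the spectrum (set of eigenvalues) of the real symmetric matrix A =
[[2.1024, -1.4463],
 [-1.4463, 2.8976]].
sigma(A) ≈ {1, 4}

A is real symmetric, so its spectrum consists of real eigenvalues. Expanding the characteristic polynomial of the displayed matrix gives
  det(λ I - A) = p(λ) = λ^2 + (-5)λ + (4).
Solving p(λ) = 0 yields eigenvalues ≈ 1, 4. (A is shown rounded to 4 decimals, so these recover the underlying integer eigenvalues to within that precision.)
Verification: the trace of A = 5 equals the sum of eigenvalues 5, and det(A) ≈ 4.0001 matches the eigenvalue product 4.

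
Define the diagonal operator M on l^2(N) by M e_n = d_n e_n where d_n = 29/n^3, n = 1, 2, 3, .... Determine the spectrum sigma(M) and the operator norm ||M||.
sigma(M) = {29/n^3 : n ≥ 1} ∪ {0}; ||M|| = 29

A bounded diagonal operator on l^2 with diagonal entries d_n has spectrum equal to the closure of {d_n : n ≥ 1}: every d_n is an eigenvalue (with eigenvector e_n), so {d_n} ⊂ sigma(M); the spectrum is closed, so its closure is too; and for lambda not in the closure, (M - lambda I) has bounded inverse (the diagonal entries 1/(d_n - lambda) are bounded). For our sequence d_n = 29/n^3, n = 1, 2, 3, ...:
  - {d_n} = {29/n^3 : n ≥ 1}; the only limit point is 0
  - closure = {29/n^3 : n ≥ 1} ∪ {0}
For the norm: a diagonal operator has ||M|| = sup_n |d_n|. Here d_n = 29/n^3 is positive and decreasing, so sup_n |d_n| = d_1 = 29. So ||M|| = 29.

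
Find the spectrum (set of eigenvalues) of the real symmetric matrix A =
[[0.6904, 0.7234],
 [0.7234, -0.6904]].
sigma(A) ≈ {-1, 1}

A is real symmetric, so its spectrum consists of real eigenvalues. Expanding the characteristic polynomial of the displayed matrix gives
  det(λ I - A) = p(λ) = λ^2 + (0)λ + (-1).
Solving p(λ) = 0 yields eigenvalues ≈ -1, 1. (A is shown rounded to 4 decimals, so these recover the underlying integer eigenvalues to within that precision.)
Verification: the trace of A = 0 equals the sum of eigenvalues 0, and det(A) ≈ -1.0000 matches the eigenvalue product -1.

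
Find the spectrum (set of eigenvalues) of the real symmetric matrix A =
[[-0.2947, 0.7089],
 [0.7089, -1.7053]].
sigma(A) ≈ {-2, 0}

A is real symmetric, so its spectrum consists of real eigenvalues. Expanding the characteristic polynomial of the displayed matrix gives
  det(λ I - A) = p(λ) = λ^2 + (2)λ + (0).
Solving p(λ) = 0 yields eigenvalues ≈ -2, 0. (A is shown rounded to 4 decimals, so these recover the underlying integer eigenvalues to within that precision.)
Verification: the trace of A = -2 equals the sum of eigenvalues -2, and det(A) ≈ 0.0000 matches the eigenvalue product 0.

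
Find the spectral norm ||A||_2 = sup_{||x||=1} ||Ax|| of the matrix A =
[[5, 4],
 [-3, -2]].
||A||_2 = sqrt((54 + sqrt(2900))/2) ≈ 7.3434 (= sqrt(largest eigenvalue of A^T A))

||A||_2 = sigma_max(A) = sqrt(lambda_max(A^T A)). Form the symmetric matrix M = A^T A =
[[34, 26],
 [26, 20]].
Its characteristic polynomial (trace, determinant of M give the coefficients) is
  p(λ) = det(λ I - M) = λ^2 - 54λ + 4.
For λ^2 - 54λ + 4 the discriminant is 2900. It is nonnegative but not a perfect square, so the roots are real and irrational: λ = (54 ± sqrt(2900))/2 ≈ 53.9258, 0.0742.
So the eigenvalues of A^T A are ≈ 0.0742, 53.9258 (all ≥ 0, as they must be for A^T A). The largest is λ_max = (54 + sqrt(2900))/2 ≈ 53.9258, hence ||A||_2 = sqrt(λ_max) = sqrt((54 + sqrt(2900))/2) ≈ 7.3434.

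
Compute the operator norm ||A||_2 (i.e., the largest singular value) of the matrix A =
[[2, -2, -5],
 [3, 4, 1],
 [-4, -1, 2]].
||A||_2 ≈ 6.6719 (= sqrt(largest eigenvalue of A^T A))

||A||_2 = sigma_max(A) = sqrt(lambda_max(A^T A)). Form the symmetric matrix M = A^T A =
[[29, 12, -15],
 [12, 21, 12],
 [-15, 12, 30]].
Its characteristic polynomial (trace, sum of principal 2x2 minors, determinant of M give the coefficients) is
  p(λ) = det(λ I - M) = λ^3 - 80λ^2 + 1596λ - 729.
No integer candidate from the rational root theorem (±divisors of 729) is a root, so the roots are irrational. The cubic discriminant is Δ = 208831509 > 0, so there are three distinct real roots. p(0) = -729 and p(1) = 788 have opposite signs, so a root lies in (0, 1); Newton's method refines it to λ ≈ 0.4677. p(35) = 6 and p(36) = -297 have opposite signs, so a root lies in (35, 36); Newton's method refines it to λ ≈ 35.0183. p(44) = -201 and p(45) = 216 have opposite signs, so a root lies in (44, 45); Newton's method refines it to λ ≈ 44.5141. Check (Vieta): the three roots sum to 80, matching tr M = 80.
So the eigenvalues of A^T A are ≈ 0.4677, 35.0183, 44.5141 (all ≥ 0, as they must be for A^T A). The largest is λ_max ≈ 44.5141, hence ||A||_2 = sqrt(λ_max) ≈ 6.6719.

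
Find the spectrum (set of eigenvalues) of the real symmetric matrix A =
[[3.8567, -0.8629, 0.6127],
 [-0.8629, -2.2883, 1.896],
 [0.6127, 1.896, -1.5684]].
sigma(A) ≈ {-4, 0, 4}

A is real symmetric, so its spectrum consists of real eigenvalues. Expanding the characteristic polynomial of the displayed matrix gives
  det(λ I - A) = p(λ) = λ^3 + (0)λ^2 + (-16)λ + (0).
Solving p(λ) = 0 yields eigenvalues ≈ -4, 0, 4. (A is shown rounded to 4 decimals, so these recover the underlying integer eigenvalues to within that precision.)
Verification: the trace of A = 0 equals the sum of eigenvalues 0, and det(A) ≈ -0.0005 matches the eigenvalue product 0.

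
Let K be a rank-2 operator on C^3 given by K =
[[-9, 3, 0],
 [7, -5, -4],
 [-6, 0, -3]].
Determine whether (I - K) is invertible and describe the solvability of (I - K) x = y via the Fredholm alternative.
(I - K) is invertible (det(I - K) = 84 ≠ 0), so for every y in C^3 the equation (I - K) x = y has a unique solution.

K has rank 2 and factors as K = U V^T = u1 v1^T + u2 v2^T with u1 = (-3, 1, -3), v1 = (1, 1, 2), u2 = (-2, 2, -1), v2 = (3, -3, -3) (multiplying out reproduces the displayed K). The nonzero eigenvalues of U V^T coincide with those of the 2 x 2 matrix G = V^T U = [[v1·u1, v1·u2], [v2·u1, v2·u2]] = [[-8, -2], [-3, -9]], and by the Sylvester determinant identity det(I_3 - U V^T) = det(I_2 - V^T U) = det([[9, 2], [3, 10]]) = (9)(10) - (2)(3) = 84. (Direct check: I - K =
[[10, -3, 0],
 [-7, 6, 4],
 [6, 0, 4]]
has determinant 84.) The finite-dimensional Fredholm alternative says: either (I - K) is invertible, or ker(I - K) ≠ {0} and then range(I - K) = ker((I - K)^*)^⊥, with dim ker(I - K) = dim ker((I - K)^*). Since det(I - K) ≠ 0, 1 is not an eigenvalue of K and ker(I - K) = {0}, so we are in the first case: for every y there is a unique x = (I - K)^(-1) y. (Explicitly, by the Woodbury identity, (I - U V^T)^(-1) = I + U (I_2 - G)^(-1) V^T.)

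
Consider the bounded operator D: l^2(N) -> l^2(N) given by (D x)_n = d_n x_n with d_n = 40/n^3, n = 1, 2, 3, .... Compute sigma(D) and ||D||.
sigma(D) = {40/n^3 : n ≥ 1} ∪ {0}; ||D|| = 40

A bounded diagonal operator on l^2 with diagonal entries d_n has spectrum equal to the closure of {d_n : n ≥ 1}: every d_n is an eigenvalue (with eigenvector e_n), so {d_n} ⊂ sigma(D); the spectrum is closed, so its closure is too; and for lambda not in the closure, (D - lambda I) has bounded inverse (the diagonal entries 1/(d_n - lambda) are bounded). For our sequence d_n = 40/n^3, n = 1, 2, 3, ...:
  - {d_n} = {40/n^3 : n ≥ 1}; the only limit point is 0
  - closure = {40/n^3 : n ≥ 1} ∪ {0}
For the norm: a diagonal operator has ||D|| = sup_n |d_n|. Here d_n = 40/n^3 is positive and decreasing, so sup_n |d_n| = d_1 = 40. So ||D|| = 40.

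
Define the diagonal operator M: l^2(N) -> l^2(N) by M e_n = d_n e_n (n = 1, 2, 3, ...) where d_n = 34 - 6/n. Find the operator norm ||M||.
||M|| = 34

For a diagonal operator on l^2 with entries d_n, ||M|| = sup_n |d_n|. Here d_1 = 28, d_2 = 31, ..., and d_n = 34 - 6/n increases monotonically toward 34. All terms lie in [28, 34), so |d_n| = d_n and the supremum is the limit 34, which is not attained by any individual d_n. Hence ||M|| = 34.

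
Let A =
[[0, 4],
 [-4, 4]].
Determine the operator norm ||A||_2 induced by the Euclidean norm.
||A||_2 = sqrt((48 + sqrt(1280))/2) ≈ 6.4721 (= sqrt(largest eigenvalue of A^T A))

||A||_2 = sigma_max(A) = sqrt(lambda_max(A^T A)). Form the symmetric matrix M = A^T A =
[[16, -16],
 [-16, 32]].
Its characteristic polynomial (trace, determinant of M give the coefficients) is
  p(λ) = det(λ I - M) = λ^2 - 48λ + 256.
For λ^2 - 48λ + 256 the discriminant is 1280. It is nonnegative but not a perfect square, so the roots are real and irrational: λ = (48 ± sqrt(1280))/2 ≈ 41.8885, 6.1115.
So the eigenvalues of A^T A are ≈ 6.1115, 41.8885 (all ≥ 0, as they must be for A^T A). The largest is λ_max = (48 + sqrt(1280))/2 ≈ 41.8885, hence ||A||_2 = sqrt(λ_max) = sqrt((48 + sqrt(1280))/2) ≈ 6.4721.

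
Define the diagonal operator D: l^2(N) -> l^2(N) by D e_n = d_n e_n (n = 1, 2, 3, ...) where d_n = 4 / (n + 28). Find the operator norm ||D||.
||D|| = 4/29 (attained at n = 1)

For D diagonal, ||D|| = sup_n |d_n| = sup_n 4/(n + 28). This is positive and strictly decreasing in n, so the supremum is attained at n = 1: d_1 = 4/(1 + 28) = 4/29. Hence ||D|| = 4/29.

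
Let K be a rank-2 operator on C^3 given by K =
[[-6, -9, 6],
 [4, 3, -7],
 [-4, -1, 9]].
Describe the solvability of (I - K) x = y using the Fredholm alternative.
(I - K) is invertible (det(I - K) = 3 ≠ 0), so for every y in C^3 the equation (I - K) x = y has a unique solution.

K has rank 2 and factors as K = U V^T = u1 v1^T + u2 v2^T with u1 = (-3, 2, -2), v1 = (2, 2, -3), u2 = (3, 1, -3), v2 = (0, -1, -1) (multiplying out reproduces the displayed K). The nonzero eigenvalues of U V^T coincide with those of the 2 x 2 matrix G = V^T U = [[v1·u1, v1·u2], [v2·u1, v2·u2]] = [[4, 17], [0, 2]], and by the Sylvester determinant identity det(I_3 - U V^T) = det(I_2 - V^T U) = det([[-3, -17], [0, -1]]) = (-3)(-1) - (-17)(0) = 3. (Direct check: I - K =
[[7, 9, -6],
 [-4, -2, 7],
 [4, 1, -8]]
has determinant 3.) The finite-dimensional Fredholm alternative says: either (I - K) is invertible, or ker(I - K) ≠ {0} and then range(I - K) = ker((I - K)^*)^⊥, with dim ker(I - K) = dim ker((I - K)^*). Since det(I - K) ≠ 0, 1 is not an eigenvalue of K and ker(I - K) = {0}, so we are in the first case: for every y there is a unique x = (I - K)^(-1) y. (Explicitly, by the Woodbury identity, (I - U V^T)^(-1) = I + U (I_2 - G)^(-1) V^T.)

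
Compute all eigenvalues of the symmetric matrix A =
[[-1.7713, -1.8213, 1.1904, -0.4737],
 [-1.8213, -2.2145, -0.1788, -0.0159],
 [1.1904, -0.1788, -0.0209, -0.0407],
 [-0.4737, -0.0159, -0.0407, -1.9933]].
sigma(A) ≈ {-4, -2, -1, 1}

A is real symmetric, so its spectrum consists of real eigenvalues. Expanding the characteristic polynomial of the displayed matrix gives
  det(λ I - A) = p(λ) = λ^4 + (6)λ^3 + (7)λ^2 + (-6)λ + (-8).
Solving p(λ) = 0 yields eigenvalues ≈ -4, -2, -1, 1. (A is shown rounded to 4 decimals, so these recover the underlying integer eigenvalues to within that precision.)
Verification: the trace of A = -6 equals the sum of eigenvalues -6, and det(A) ≈ -7.9992 matches the eigenvalue product -8.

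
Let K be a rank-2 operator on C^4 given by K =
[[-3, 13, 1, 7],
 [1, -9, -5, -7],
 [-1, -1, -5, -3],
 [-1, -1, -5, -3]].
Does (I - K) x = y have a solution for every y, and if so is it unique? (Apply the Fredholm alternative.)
(I - K) is invertible (det(I - K) = 127 ≠ 0), so for every y in C^4 the equation (I - K) x = y has a unique solution.

K has rank 2 and factors as K = U V^T = u1 v1^T + u2 v2^T with u1 = (-3, 1, -1, -1), v1 = (1, -3, 1, -1), u2 = (2, -3, -2, -2), v2 = (0, 2, 2, 2) (multiplying out reproduces the displayed K). The nonzero eigenvalues of U V^T coincide with those of the 2 x 2 matrix G = V^T U = [[v1·u1, v1·u2], [v2·u1, v2·u2]] = [[-6, 11], [-2, -14]], and by the Sylvester determinant identity det(I_4 - U V^T) = det(I_2 - V^T U) = det([[7, -11], [2, 15]]) = (7)(15) - (-11)(2) = 127. (Direct check: I - K =
[[4, -13, -1, -7],
 [-1, 10, 5, 7],
 [1, 1, 6, 3],
 [1, 1, 5, 4]]
has determinant 127.) The finite-dimensional Fredholm alternative says: either (I - K) is invertible, or ker(I - K) ≠ {0} and then range(I - K) = ker((I - K)^*)^⊥, with dim ker(I - K) = dim ker((I - K)^*). Since det(I - K) ≠ 0, 1 is not an eigenvalue of K and ker(I - K) = {0}, so we are in the first case: for every y there is a unique x = (I - K)^(-1) y. (Explicitly, by the Woodbury identity, (I - U V^T)^(-1) = I + U (I_2 - G)^(-1) V^T.)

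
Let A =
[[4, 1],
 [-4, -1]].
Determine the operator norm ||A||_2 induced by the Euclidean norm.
||A||_2 = sqrt(34) ≈ 5.831 (= sqrt(largest eigenvalue of A^T A))

||A||_2 = sigma_max(A) = sqrt(lambda_max(A^T A)). Form the symmetric matrix M = A^T A =
[[32, 8],
 [8, 2]].
Its characteristic polynomial (trace, determinant of M give the coefficients) is
  p(λ) = det(λ I - M) = λ^2 - 34λ.
For λ^2 - 34λ the discriminant is 1156. It is a perfect square (34^2), so the roots are rational: λ = (34 ± 34)/2 = 34, 0.
So the eigenvalues of A^T A are ≈ 0, 34 (all ≥ 0, as they must be for A^T A). The largest is λ_max = 34, hence ||A||_2 = sqrt(λ_max) = sqrt(34) ≈ 5.831.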